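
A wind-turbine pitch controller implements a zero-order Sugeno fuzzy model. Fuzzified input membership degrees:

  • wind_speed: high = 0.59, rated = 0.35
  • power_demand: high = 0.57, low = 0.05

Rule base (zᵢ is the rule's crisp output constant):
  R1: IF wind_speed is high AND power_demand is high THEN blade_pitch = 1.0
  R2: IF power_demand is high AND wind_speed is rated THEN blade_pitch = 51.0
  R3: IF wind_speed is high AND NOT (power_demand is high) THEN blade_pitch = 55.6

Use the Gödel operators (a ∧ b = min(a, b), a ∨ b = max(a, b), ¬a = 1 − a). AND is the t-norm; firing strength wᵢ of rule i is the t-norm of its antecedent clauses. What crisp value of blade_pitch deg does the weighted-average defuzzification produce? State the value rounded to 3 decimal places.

31.354

R1 (z=1.0): high=0.59, high=0.57; AND[min(a, b)] → w = 0.57
R2 (z=51.0): high=0.57, rated=0.35; AND[min(a, b)] → w = 0.35
R3 (z=55.6): high=0.59, ¬high=1−0.57=0.43; AND[min(a, b)] → w = 0.43
Weighted average = (0.57·1.0 + 0.35·51.0 + 0.43·55.6) / (0.57 + 0.35 + 0.43)
  = 42.3280 / 1.3500 = 31.354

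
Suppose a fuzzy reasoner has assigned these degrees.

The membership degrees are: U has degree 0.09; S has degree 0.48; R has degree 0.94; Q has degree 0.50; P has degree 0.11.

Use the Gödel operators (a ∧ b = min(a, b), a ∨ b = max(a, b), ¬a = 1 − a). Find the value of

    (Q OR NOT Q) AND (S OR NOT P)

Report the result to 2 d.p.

0.50

NOT Q = 1 − 0.50 = 0.50
Q OR NOT Q = max(a, b) on (0.50, 0.50) = 0.50
NOT P = 1 − 0.11 = 0.89
S OR NOT P = max(a, b) on (0.48, 0.89) = 0.89
(Q OR NOT Q) AND (S OR NOT P) = min(a, b) on (0.50, 0.89) = 0.50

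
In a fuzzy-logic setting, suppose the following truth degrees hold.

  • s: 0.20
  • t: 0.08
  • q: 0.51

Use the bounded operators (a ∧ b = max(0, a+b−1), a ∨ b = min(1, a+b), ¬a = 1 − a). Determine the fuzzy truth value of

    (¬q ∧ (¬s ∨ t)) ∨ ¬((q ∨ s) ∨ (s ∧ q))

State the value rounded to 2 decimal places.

0.66

¬q = 1 − 0.51 = 0.49
¬s = 1 − 0.20 = 0.80
¬s ∨ t = min(1, a+b) on (0.80, 0.08) = 0.88
¬q ∧ (¬s ∨ t) = max(0, a+b−1) on (0.49, 0.88) = 0.37
q ∨ s = min(1, a+b) on (0.51, 0.20) = 0.71
s ∧ q = max(0, a+b−1) on (0.20, 0.51) = 0.00
(q ∨ s) ∨ (s ∧ q) = min(1, a+b) on (0.71, 0.00) = 0.71
¬((q ∨ s) ∨ (s ∧ q)) = 1 − 0.71 = 0.29
(¬q ∧ (¬s ∨ t)) ∨ ¬((q ∨ s) ∨ (s ∧ q)) = min(1, a+b) on (0.37, 0.29) = 0.66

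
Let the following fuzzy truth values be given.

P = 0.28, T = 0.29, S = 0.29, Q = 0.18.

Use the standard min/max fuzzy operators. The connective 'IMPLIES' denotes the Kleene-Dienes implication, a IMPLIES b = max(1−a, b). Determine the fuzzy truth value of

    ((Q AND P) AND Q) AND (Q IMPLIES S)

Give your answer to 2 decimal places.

Q AND P = min(a, b) on (0.18, 0.28) = 0.18
(Q AND P) AND Q = min(a, b) on (0.18, 0.18) = 0.18
Q IMPLIES S  [Kleene-Dienes: max(1−a, b)] with a=0.18, b=0.29 → 0.82
((Q AND P) AND Q) AND (Q IMPLIES S) = min(a, b) on (0.18, 0.82) = 0.18

0.18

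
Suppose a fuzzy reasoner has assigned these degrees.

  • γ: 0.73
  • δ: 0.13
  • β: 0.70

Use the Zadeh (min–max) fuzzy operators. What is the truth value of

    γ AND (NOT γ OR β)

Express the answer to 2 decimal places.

0.70

NOT γ = 1 − 0.73 = 0.27
NOT γ OR β = max(a, b) on (0.27, 0.70) = 0.70
γ AND (NOT γ OR β) = min(a, b) on (0.73, 0.70) = 0.70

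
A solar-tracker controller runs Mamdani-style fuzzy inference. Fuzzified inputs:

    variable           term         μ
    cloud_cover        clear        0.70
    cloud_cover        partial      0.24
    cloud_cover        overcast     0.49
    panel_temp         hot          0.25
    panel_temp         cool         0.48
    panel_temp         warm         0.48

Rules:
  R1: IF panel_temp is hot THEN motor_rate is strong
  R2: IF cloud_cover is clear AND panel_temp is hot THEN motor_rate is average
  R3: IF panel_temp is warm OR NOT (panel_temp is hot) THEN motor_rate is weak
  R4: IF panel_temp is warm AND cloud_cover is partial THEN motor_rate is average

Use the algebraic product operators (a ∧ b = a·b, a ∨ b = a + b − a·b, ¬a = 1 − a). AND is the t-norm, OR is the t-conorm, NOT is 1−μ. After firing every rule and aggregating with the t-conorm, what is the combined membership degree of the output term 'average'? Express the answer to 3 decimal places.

0.270

R1: hot=0.25 → w = 0.2500
R2: clear=0.70, hot=0.25; AND[a·b] → w = 0.1750
R3: warm=0.48, ¬hot=1−0.25=0.75; OR[a + b − a·b] → w = 0.8700
R4: warm=0.48, partial=0.24; AND[a·b] → w = 0.1152
Rules with consequent 'average': {R2, R4} → strengths 0.1750, 0.1152
Aggregate via t-conorm [a + b − a·b]: 0.2700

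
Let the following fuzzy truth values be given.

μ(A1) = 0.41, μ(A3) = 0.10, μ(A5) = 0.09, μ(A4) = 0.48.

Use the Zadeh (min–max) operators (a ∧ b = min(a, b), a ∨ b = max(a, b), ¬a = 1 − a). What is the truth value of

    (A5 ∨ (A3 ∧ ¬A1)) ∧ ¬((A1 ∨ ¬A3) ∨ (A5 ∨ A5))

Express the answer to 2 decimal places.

¬A1 = 1 − 0.41 = 0.59
A3 ∧ ¬A1 = min(a, b) on (0.10, 0.59) = 0.10
A5 ∨ (A3 ∧ ¬A1) = max(a, b) on (0.09, 0.10) = 0.10
¬A3 = 1 − 0.10 = 0.90
A1 ∨ ¬A3 = max(a, b) on (0.41, 0.90) = 0.90
A5 ∨ A5 = max(a, b) on (0.09, 0.09) = 0.09
(A1 ∨ ¬A3) ∨ (A5 ∨ A5) = max(a, b) on (0.90, 0.09) = 0.90
¬((A1 ∨ ¬A3) ∨ (A5 ∨ A5)) = 1 − 0.90 = 0.10
(A5 ∨ (A3 ∧ ¬A1)) ∧ ¬((A1 ∨ ¬A3) ∨ (A5 ∨ A5)) = min(a, b) on (0.10, 0.10) = 0.10

0.10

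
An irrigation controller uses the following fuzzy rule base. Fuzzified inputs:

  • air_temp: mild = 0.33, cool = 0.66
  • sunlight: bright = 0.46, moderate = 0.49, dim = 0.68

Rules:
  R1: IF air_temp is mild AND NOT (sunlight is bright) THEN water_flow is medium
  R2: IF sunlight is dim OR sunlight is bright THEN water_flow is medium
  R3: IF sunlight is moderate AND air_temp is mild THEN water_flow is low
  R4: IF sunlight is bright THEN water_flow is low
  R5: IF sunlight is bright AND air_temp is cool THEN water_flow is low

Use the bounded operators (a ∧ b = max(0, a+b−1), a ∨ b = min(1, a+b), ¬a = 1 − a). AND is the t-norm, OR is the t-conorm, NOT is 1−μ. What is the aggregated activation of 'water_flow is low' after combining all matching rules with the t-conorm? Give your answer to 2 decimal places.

R1: mild=0.33, ¬bright=1−0.46=0.54; AND[max(0, a+b−1)] → w = 0.00
R2: dim=0.68, bright=0.46; OR[min(1, a+b)] → w = 1.00
R3: moderate=0.49, mild=0.33; AND[max(0, a+b−1)] → w = 0.00
R4: bright=0.46 → w = 0.46
R5: bright=0.46, cool=0.66; AND[max(0, a+b−1)] → w = 0.12
Rules with consequent 'low': {R3, R4, R5} → strengths 0.00, 0.46, 0.12
Aggregate via t-conorm [min(1, a+b)]: 0.58

0.58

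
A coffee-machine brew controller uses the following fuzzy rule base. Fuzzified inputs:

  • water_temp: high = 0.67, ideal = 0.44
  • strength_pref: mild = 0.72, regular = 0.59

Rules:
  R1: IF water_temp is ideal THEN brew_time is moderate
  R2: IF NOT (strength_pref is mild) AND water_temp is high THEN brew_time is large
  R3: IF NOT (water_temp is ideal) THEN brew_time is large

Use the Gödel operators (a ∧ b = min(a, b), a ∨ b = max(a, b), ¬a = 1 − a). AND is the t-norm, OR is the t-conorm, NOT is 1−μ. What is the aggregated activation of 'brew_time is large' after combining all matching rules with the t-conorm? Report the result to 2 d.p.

R1: ideal=0.44 → w = 0.44
R2: ¬mild=1−0.72=0.28, high=0.67; AND[min(a, b)] → w = 0.28
R3: ¬ideal=1−0.44=0.56 → w = 0.56
Rules with consequent 'large': {R2, R3} → strengths 0.28, 0.56
Aggregate via t-conorm [max(a, b)]: 0.56

0.56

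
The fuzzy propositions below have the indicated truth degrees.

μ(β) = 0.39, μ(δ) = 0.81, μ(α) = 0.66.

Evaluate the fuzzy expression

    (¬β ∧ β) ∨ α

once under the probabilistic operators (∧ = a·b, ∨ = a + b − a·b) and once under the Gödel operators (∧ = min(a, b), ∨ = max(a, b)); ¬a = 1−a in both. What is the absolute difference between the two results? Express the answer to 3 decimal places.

Under probabilistic:
  ¬β = 1 − 0.3900 = 0.6100
  ¬β ∧ β = a·b on (0.6100, 0.3900) = 0.2379
  (¬β ∧ β) ∨ α = a + b − a·b on (0.2379, 0.6600) = 0.7409
  → value = 0.7409
Under Gödel:
  ¬β = 1 − 0.39 = 0.61
  ¬β ∧ β = min(a, b) on (0.61, 0.39) = 0.39
  (¬β ∧ β) ∨ α = max(a, b) on (0.39, 0.66) = 0.66
  → value = 0.6600
|0.7409 − 0.6600| = 0.081

0.081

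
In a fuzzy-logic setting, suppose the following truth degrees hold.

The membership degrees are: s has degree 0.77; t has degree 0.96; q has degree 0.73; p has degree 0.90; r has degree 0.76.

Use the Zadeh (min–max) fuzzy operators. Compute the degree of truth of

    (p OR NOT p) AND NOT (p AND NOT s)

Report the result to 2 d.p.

0.77

NOT p = 1 − 0.90 = 0.10
p OR NOT p = max(a, b) on (0.90, 0.10) = 0.90
NOT s = 1 − 0.77 = 0.23
p AND NOT s = min(a, b) on (0.90, 0.23) = 0.23
NOT (p AND NOT s) = 1 − 0.23 = 0.77
(p OR NOT p) AND NOT (p AND NOT s) = min(a, b) on (0.90, 0.77) = 0.77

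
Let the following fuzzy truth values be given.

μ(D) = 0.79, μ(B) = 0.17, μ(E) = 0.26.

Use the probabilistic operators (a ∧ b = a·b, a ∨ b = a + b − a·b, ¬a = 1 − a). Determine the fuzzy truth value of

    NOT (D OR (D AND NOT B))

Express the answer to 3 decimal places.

0.072

NOT B = 1 − 0.1700 = 0.8300
D AND NOT B = a·b on (0.7900, 0.8300) = 0.6557
D OR (D AND NOT B) = a + b − a·b on (0.7900, 0.6557) = 0.9277
NOT (D OR (D AND NOT B)) = 1 − 0.9277 = 0.0723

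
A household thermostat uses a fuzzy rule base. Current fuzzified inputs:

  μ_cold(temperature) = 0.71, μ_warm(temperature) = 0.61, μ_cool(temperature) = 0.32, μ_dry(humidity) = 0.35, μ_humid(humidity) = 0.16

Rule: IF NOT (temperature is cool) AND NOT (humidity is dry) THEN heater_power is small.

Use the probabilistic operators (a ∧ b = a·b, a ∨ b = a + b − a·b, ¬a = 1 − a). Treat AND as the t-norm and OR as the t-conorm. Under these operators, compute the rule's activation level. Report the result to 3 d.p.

0.442

firing strength: ¬cool=1−0.32=0.68, ¬dry=1−0.35=0.65; AND[a·b] → w = 0.4420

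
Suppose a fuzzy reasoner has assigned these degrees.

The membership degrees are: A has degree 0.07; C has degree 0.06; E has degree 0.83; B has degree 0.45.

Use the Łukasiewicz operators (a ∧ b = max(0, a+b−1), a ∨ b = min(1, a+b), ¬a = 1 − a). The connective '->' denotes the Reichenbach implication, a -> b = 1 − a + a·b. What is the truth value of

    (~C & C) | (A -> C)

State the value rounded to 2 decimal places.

0.93

~C = 1 − 0.06 = 0.94
~C & C = max(0, a+b−1) on (0.94, 0.06) = 0.00
A -> C  [Reichenbach: 1 − a + a·b] with a=0.07, b=0.06 → 0.93
(~C & C) | (A -> C) = min(1, a+b) on (0.00, 0.93) = 0.93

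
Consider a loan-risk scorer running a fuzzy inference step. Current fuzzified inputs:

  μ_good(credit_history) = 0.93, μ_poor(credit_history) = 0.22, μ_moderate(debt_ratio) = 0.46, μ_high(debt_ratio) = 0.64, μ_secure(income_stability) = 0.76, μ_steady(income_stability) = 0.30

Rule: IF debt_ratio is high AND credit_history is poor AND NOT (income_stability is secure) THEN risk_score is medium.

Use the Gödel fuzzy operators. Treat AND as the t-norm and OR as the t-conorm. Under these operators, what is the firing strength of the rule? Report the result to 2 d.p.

0.22

firing strength: high=0.64, poor=0.22, ¬secure=1−0.76=0.24; AND[min(a, b)] → w = 0.22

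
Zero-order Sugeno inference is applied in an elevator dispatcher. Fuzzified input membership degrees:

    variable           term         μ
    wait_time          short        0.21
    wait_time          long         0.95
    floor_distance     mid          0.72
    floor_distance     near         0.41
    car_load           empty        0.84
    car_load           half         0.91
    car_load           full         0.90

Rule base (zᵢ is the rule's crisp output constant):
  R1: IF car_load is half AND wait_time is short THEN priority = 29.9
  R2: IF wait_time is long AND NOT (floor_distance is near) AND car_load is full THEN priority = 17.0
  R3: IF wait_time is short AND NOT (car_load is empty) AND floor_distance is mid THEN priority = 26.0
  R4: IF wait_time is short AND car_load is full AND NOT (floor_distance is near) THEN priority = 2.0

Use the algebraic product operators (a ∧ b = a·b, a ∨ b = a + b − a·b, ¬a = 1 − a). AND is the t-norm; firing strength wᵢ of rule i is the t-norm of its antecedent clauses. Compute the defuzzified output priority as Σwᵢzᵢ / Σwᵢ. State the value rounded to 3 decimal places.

R1 (z=29.9): half=0.91, short=0.21; AND[a·b] → w = 0.1911
R2 (z=17.0): long=0.95, ¬near=1−0.41=0.59, full=0.90; AND[a·b] → w = 0.5045
R3 (z=26.0): short=0.21, ¬empty=1−0.84=0.16, mid=0.72; AND[a·b] → w = 0.0242
R4 (z=2.0): short=0.21, full=0.90, ¬near=1−0.41=0.59; AND[a·b] → w = 0.1115
Weighted average = (0.1911·29.9 + 0.5045·17.0 + 0.0242·26.0 + 0.1115·2.0) / (0.1911 + 0.5045 + 0.0242 + 0.1115)
  = 15.1416 / 0.8313 = 18.215

18.215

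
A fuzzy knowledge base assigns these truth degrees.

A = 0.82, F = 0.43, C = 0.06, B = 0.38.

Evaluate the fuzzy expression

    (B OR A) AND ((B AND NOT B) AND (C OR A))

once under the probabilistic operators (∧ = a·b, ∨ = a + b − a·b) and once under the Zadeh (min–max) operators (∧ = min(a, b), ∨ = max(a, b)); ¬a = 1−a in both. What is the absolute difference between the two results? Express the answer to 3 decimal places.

0.206

Under probabilistic:
  B OR A = a + b − a·b on (0.3800, 0.8200) = 0.8884
  NOT B = 1 − 0.3800 = 0.6200
  B AND NOT B = a·b on (0.3800, 0.6200) = 0.2356
  C OR A = a + b − a·b on (0.0600, 0.8200) = 0.8308
  (B AND NOT B) AND (C OR A) = a·b on (0.2356, 0.8308) = 0.1957
  (B OR A) AND ((B AND NOT B) AND (C OR A)) = a·b on (0.8884, 0.1957) = 0.1739
  → value = 0.1739
Under Zadeh (min–max):
  B OR A = max(a, b) on (0.38, 0.82) = 0.82
  NOT B = 1 − 0.38 = 0.62
  B AND NOT B = min(a, b) on (0.38, 0.62) = 0.38
  C OR A = max(a, b) on (0.06, 0.82) = 0.82
  (B AND NOT B) AND (C OR A) = min(a, b) on (0.38, 0.82) = 0.38
  (B OR A) AND ((B AND NOT B) AND (C OR A)) = min(a, b) on (0.82, 0.38) = 0.38
  → value = 0.3800
|0.1739 − 0.3800| = 0.206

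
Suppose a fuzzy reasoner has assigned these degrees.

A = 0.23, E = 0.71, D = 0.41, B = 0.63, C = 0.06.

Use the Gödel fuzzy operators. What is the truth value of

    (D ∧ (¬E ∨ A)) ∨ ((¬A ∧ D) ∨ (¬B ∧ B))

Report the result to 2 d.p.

0.41

¬E = 1 − 0.71 = 0.29
¬E ∨ A = max(a, b) on (0.29, 0.23) = 0.29
D ∧ (¬E ∨ A) = min(a, b) on (0.41, 0.29) = 0.29
¬A = 1 − 0.23 = 0.77
¬A ∧ D = min(a, b) on (0.77, 0.41) = 0.41
¬B = 1 − 0.63 = 0.37
¬B ∧ B = min(a, b) on (0.37, 0.63) = 0.37
(¬A ∧ D) ∨ (¬B ∧ B) = max(a, b) on (0.41, 0.37) = 0.41
(D ∧ (¬E ∨ A)) ∨ ((¬A ∧ D) ∨ (¬B ∧ B)) = max(a, b) on (0.29, 0.41) = 0.41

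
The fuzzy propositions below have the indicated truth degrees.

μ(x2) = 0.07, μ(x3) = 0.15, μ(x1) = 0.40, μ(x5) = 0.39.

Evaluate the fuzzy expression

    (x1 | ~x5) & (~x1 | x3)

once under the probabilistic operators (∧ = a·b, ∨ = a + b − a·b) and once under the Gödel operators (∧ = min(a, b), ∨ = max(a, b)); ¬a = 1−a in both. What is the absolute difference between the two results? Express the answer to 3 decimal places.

Under probabilistic:
  ~x5 = 1 − 0.3900 = 0.6100
  x1 | ~x5 = a + b − a·b on (0.4000, 0.6100) = 0.7660
  ~x1 = 1 − 0.4000 = 0.6000
  ~x1 | x3 = a + b − a·b on (0.6000, 0.1500) = 0.6600
  (x1 | ~x5) & (~x1 | x3) = a·b on (0.7660, 0.6600) = 0.5056
  → value = 0.5056
Under Gödel:
  ~x5 = 1 − 0.39 = 0.61
  x1 | ~x5 = max(a, b) on (0.40, 0.61) = 0.61
  ~x1 = 1 − 0.40 = 0.60
  ~x1 | x3 = max(a, b) on (0.60, 0.15) = 0.60
  (x1 | ~x5) & (~x1 | x3) = min(a, b) on (0.61, 0.60) = 0.60
  → value = 0.6000
|0.5056 − 0.6000| = 0.094

0.094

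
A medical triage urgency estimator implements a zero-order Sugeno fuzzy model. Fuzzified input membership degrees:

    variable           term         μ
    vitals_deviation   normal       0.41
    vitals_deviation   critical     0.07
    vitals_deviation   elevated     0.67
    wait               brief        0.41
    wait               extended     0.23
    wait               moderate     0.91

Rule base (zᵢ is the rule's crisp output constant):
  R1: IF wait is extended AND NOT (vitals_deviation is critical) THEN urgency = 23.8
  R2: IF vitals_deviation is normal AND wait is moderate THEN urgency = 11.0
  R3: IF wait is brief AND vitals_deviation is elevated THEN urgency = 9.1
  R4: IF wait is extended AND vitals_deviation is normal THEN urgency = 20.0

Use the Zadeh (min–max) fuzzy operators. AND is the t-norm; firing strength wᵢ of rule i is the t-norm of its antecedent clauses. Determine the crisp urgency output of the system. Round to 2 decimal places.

14.31

R1 (z=23.8): extended=0.23, ¬critical=1−0.07=0.93; AND[min(a, b)] → w = 0.23
R2 (z=11.0): normal=0.41, moderate=0.91; AND[min(a, b)] → w = 0.41
R3 (z=9.1): brief=0.41, elevated=0.67; AND[min(a, b)] → w = 0.41
R4 (z=20.0): extended=0.23, normal=0.41; AND[min(a, b)] → w = 0.23
Weighted average = (0.23·23.8 + 0.41·11.0 + 0.41·9.1 + 0.23·20.0) / (0.23 + 0.41 + 0.41 + 0.23)
  = 18.3150 / 1.2800 = 14.31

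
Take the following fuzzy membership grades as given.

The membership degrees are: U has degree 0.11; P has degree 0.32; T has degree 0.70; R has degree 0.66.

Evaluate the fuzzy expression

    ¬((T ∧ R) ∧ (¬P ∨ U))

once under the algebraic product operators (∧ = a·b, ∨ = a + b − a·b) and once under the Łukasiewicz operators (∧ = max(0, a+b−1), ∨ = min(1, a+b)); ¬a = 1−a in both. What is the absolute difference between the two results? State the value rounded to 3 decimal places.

0.180

Under algebraic product:
  T ∧ R = a·b on (0.7000, 0.6600) = 0.4620
  ¬P = 1 − 0.3200 = 0.6800
  ¬P ∨ U = a + b − a·b on (0.6800, 0.1100) = 0.7152
  (T ∧ R) ∧ (¬P ∨ U) = a·b on (0.4620, 0.7152) = 0.3304
  ¬((T ∧ R) ∧ (¬P ∨ U)) = 1 − 0.3304 = 0.6696
  → value = 0.6696
Under Łukasiewicz:
  T ∧ R = max(0, a+b−1) on (0.70, 0.66) = 0.36
  ¬P = 1 − 0.32 = 0.68
  ¬P ∨ U = min(1, a+b) on (0.68, 0.11) = 0.79
  (T ∧ R) ∧ (¬P ∨ U) = max(0, a+b−1) on (0.36, 0.79) = 0.15
  ¬((T ∧ R) ∧ (¬P ∨ U)) = 1 − 0.15 = 0.85
  → value = 0.8500
|0.6696 − 0.8500| = 0.180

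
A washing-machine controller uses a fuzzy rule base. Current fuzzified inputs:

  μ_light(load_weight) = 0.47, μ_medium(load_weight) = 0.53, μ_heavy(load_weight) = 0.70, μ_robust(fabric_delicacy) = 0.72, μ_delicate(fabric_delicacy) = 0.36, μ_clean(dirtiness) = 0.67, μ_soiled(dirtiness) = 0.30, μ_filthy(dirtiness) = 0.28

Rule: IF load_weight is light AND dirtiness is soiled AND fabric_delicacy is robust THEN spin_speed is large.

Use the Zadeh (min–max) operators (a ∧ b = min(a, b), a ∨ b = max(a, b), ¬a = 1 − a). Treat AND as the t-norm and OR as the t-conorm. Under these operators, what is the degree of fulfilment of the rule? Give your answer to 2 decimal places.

0.30

firing strength: light=0.47, soiled=0.30, robust=0.72; AND[min(a, b)] → w = 0.30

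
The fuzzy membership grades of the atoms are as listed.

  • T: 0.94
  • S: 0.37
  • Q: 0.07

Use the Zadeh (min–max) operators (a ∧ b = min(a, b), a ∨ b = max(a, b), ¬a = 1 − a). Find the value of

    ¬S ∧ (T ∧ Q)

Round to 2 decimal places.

¬S = 1 − 0.37 = 0.63
T ∧ Q = min(a, b) on (0.94, 0.07) = 0.07
¬S ∧ (T ∧ Q) = min(a, b) on (0.63, 0.07) = 0.07

0.07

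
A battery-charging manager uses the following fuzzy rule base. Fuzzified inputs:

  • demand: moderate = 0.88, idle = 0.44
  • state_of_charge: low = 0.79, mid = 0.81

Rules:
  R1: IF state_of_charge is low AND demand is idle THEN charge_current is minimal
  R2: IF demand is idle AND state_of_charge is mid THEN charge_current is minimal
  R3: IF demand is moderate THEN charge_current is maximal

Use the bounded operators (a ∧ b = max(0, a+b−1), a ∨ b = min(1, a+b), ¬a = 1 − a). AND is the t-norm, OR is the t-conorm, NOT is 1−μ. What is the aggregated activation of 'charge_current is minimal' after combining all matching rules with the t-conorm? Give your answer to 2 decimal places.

0.48

R1: low=0.79, idle=0.44; AND[max(0, a+b−1)] → w = 0.23
R2: idle=0.44, mid=0.81; AND[max(0, a+b−1)] → w = 0.25
R3: moderate=0.88 → w = 0.88
Rules with consequent 'minimal': {R1, R2} → strengths 0.23, 0.25
Aggregate via t-conorm [min(1, a+b)]: 0.48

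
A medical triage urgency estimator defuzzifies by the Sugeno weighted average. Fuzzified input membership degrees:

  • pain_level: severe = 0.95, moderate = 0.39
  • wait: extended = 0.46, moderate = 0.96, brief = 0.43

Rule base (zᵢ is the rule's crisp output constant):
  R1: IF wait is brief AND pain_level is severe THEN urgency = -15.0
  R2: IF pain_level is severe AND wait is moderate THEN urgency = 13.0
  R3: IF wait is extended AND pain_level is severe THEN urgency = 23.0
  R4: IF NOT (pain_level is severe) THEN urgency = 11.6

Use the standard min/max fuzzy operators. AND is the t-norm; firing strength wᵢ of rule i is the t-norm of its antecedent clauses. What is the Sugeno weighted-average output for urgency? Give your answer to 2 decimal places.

R1 (z=-15.0): brief=0.43, severe=0.95; AND[min(a, b)] → w = 0.43
R2 (z=13.0): severe=0.95, moderate=0.96; AND[min(a, b)] → w = 0.95
R3 (z=23.0): extended=0.46, severe=0.95; AND[min(a, b)] → w = 0.46
R4 (z=11.6): ¬severe=1−0.95=0.05 → w = 0.05
Weighted average = (0.43·-15.0 + 0.95·13.0 + 0.46·23.0 + 0.05·11.6) / (0.43 + 0.95 + 0.46 + 0.05)
  = 17.0600 / 1.8900 = 9.03

9.03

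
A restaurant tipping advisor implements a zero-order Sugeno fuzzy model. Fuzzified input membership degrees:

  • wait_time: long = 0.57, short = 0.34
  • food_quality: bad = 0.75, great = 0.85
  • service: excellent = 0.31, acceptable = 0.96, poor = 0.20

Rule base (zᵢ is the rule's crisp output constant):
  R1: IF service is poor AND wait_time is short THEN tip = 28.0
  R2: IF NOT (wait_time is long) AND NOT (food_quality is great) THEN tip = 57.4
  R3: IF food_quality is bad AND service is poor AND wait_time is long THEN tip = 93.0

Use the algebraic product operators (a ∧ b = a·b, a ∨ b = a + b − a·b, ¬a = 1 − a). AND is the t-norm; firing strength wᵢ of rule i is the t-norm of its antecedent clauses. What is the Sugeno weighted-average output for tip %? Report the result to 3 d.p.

62.192

R1 (z=28.0): poor=0.20, short=0.34; AND[a·b] → w = 0.0680
R2 (z=57.4): ¬long=1−0.57=0.43, ¬great=1−0.85=0.15; AND[a·b] → w = 0.0645
R3 (z=93.0): bad=0.75, poor=0.20, long=0.57; AND[a·b] → w = 0.0855
Weighted average = (0.0680·28.0 + 0.0645·57.4 + 0.0855·93.0) / (0.0680 + 0.0645 + 0.0855)
  = 13.5578 / 0.2180 = 62.192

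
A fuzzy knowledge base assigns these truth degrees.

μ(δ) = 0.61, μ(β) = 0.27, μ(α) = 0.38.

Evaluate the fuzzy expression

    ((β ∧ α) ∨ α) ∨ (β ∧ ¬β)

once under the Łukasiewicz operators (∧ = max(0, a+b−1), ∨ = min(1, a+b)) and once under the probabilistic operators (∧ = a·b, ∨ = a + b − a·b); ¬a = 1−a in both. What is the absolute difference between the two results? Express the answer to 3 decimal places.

Under Łukasiewicz:
  β ∧ α = max(0, a+b−1) on (0.27, 0.38) = 0.00
  (β ∧ α) ∨ α = min(1, a+b) on (0.00, 0.38) = 0.38
  ¬β = 1 − 0.27 = 0.73
  β ∧ ¬β = max(0, a+b−1) on (0.27, 0.73) = 0.00
  ((β ∧ α) ∨ α) ∨ (β ∧ ¬β) = min(1, a+b) on (0.38, 0.00) = 0.38
  → value = 0.3800
Under probabilistic:
  β ∧ α = a·b on (0.2700, 0.3800) = 0.1026
  (β ∧ α) ∨ α = a + b − a·b on (0.1026, 0.3800) = 0.4436
  ¬β = 1 − 0.2700 = 0.7300
  β ∧ ¬β = a·b on (0.2700, 0.7300) = 0.1971
  ((β ∧ α) ∨ α) ∨ (β ∧ ¬β) = a + b − a·b on (0.4436, 0.1971) = 0.5533
  → value = 0.5533
|0.3800 − 0.5533| = 0.173

0.173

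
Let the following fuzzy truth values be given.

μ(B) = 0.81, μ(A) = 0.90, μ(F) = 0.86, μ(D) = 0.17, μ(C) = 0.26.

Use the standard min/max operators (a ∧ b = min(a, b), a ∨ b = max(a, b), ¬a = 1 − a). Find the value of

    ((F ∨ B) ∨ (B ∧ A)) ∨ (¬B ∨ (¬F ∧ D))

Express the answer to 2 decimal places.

F ∨ B = max(a, b) on (0.86, 0.81) = 0.86
B ∧ A = min(a, b) on (0.81, 0.90) = 0.81
(F ∨ B) ∨ (B ∧ A) = max(a, b) on (0.86, 0.81) = 0.86
¬B = 1 − 0.81 = 0.19
¬F = 1 − 0.86 = 0.14
¬F ∧ D = min(a, b) on (0.14, 0.17) = 0.14
¬B ∨ (¬F ∧ D) = max(a, b) on (0.19, 0.14) = 0.19
((F ∨ B) ∨ (B ∧ A)) ∨ (¬B ∨ (¬F ∧ D)) = max(a, b) on (0.86, 0.19) = 0.86

0.86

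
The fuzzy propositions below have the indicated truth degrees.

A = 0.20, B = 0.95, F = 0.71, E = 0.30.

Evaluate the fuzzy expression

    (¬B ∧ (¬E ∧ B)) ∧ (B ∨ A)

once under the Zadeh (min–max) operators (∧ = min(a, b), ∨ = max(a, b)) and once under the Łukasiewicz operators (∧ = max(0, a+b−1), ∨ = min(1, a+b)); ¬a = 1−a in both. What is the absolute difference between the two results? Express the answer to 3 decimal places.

0.050

Under Zadeh (min–max):
  ¬B = 1 − 0.95 = 0.05
  ¬E = 1 − 0.30 = 0.70
  ¬E ∧ B = min(a, b) on (0.70, 0.95) = 0.70
  ¬B ∧ (¬E ∧ B) = min(a, b) on (0.05, 0.70) = 0.05
  B ∨ A = max(a, b) on (0.95, 0.20) = 0.95
  (¬B ∧ (¬E ∧ B)) ∧ (B ∨ A) = min(a, b) on (0.05, 0.95) = 0.05
  → value = 0.0500
Under Łukasiewicz:
  ¬B = 1 − 0.95 = 0.05
  ¬E = 1 − 0.30 = 0.70
  ¬E ∧ B = max(0, a+b−1) on (0.70, 0.95) = 0.65
  ¬B ∧ (¬E ∧ B) = max(0, a+b−1) on (0.05, 0.65) = 0.00
  B ∨ A = min(1, a+b) on (0.95, 0.20) = 1.00
  (¬B ∧ (¬E ∧ B)) ∧ (B ∨ A) = max(0, a+b−1) on (0.00, 1.00) = 0.00
  → value = 0.0000
|0.0500 − 0.0000| = 0.050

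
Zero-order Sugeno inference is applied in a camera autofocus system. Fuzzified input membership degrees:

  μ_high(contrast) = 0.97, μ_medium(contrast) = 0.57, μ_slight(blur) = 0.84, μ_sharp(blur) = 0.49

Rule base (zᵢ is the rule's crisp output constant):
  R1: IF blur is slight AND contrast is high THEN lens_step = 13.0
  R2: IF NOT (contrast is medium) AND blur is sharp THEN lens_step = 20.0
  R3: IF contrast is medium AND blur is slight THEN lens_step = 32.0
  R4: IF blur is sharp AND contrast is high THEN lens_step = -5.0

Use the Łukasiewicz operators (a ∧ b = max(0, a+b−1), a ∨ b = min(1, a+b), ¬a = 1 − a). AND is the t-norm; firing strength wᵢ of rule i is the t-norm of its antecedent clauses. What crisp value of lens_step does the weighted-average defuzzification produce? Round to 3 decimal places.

R1 (z=13.0): slight=0.84, high=0.97; AND[max(0, a+b−1)] → w = 0.81
R2 (z=20.0): ¬medium=1−0.57=0.43, sharp=0.49; AND[max(0, a+b−1)] → w = 0.00
R3 (z=32.0): medium=0.57, slight=0.84; AND[max(0, a+b−1)] → w = 0.41
R4 (z=-5.0): sharp=0.49, high=0.97; AND[max(0, a+b−1)] → w = 0.46
Weighted average = (0.81·13.0 + 0.00·20.0 + 0.41·32.0 + 0.46·-5.0) / (0.81 + 0.00 + 0.41 + 0.46)
  = 21.3500 / 1.6800 = 12.708

12.708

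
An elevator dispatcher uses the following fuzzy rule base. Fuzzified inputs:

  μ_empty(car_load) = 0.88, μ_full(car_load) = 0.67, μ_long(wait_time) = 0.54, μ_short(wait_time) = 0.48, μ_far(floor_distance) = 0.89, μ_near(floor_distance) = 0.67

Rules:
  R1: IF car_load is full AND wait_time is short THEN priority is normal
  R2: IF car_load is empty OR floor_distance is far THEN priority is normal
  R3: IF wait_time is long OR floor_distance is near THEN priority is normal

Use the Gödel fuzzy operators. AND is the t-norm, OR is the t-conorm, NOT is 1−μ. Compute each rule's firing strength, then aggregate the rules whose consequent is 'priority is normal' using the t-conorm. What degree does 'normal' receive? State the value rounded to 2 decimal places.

0.89

R1: full=0.67, short=0.48; AND[min(a, b)] → w = 0.48
R2: empty=0.88, far=0.89; OR[max(a, b)] → w = 0.89
R3: long=0.54, near=0.67; OR[max(a, b)] → w = 0.67
Rules with consequent 'normal': {R1, R2, R3} → strengths 0.48, 0.89, 0.67
Aggregate via t-conorm [max(a, b)]: 0.89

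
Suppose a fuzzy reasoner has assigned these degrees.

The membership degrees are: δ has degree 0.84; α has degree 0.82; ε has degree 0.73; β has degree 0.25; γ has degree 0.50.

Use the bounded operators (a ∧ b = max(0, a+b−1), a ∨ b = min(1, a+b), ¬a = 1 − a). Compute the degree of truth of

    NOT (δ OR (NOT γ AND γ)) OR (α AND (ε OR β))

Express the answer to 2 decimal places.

0.96

NOT γ = 1 − 0.50 = 0.50
NOT γ AND γ = max(0, a+b−1) on (0.50, 0.50) = 0.00
δ OR (NOT γ AND γ) = min(1, a+b) on (0.84, 0.00) = 0.84
NOT (δ OR (NOT γ AND γ)) = 1 − 0.84 = 0.16
ε OR β = min(1, a+b) on (0.73, 0.25) = 0.98
α AND (ε OR β) = max(0, a+b−1) on (0.82, 0.98) = 0.80
NOT (δ OR (NOT γ AND γ)) OR (α AND (ε OR β)) = min(1, a+b) on (0.16, 0.80) = 0.96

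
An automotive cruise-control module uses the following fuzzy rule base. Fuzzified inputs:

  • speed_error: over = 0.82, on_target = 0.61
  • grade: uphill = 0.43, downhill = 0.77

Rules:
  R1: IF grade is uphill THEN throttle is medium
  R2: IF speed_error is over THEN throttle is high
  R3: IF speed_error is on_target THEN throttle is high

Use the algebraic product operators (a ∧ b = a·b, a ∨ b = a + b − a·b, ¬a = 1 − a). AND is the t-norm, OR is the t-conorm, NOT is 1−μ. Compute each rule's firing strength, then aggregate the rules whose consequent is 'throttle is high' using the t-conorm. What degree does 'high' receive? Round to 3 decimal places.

0.930

R1: uphill=0.43 → w = 0.4300
R2: over=0.82 → w = 0.8200
R3: on_target=0.61 → w = 0.6100
Rules with consequent 'high': {R2, R3} → strengths 0.8200, 0.6100
Aggregate via t-conorm [a + b − a·b]: 0.9298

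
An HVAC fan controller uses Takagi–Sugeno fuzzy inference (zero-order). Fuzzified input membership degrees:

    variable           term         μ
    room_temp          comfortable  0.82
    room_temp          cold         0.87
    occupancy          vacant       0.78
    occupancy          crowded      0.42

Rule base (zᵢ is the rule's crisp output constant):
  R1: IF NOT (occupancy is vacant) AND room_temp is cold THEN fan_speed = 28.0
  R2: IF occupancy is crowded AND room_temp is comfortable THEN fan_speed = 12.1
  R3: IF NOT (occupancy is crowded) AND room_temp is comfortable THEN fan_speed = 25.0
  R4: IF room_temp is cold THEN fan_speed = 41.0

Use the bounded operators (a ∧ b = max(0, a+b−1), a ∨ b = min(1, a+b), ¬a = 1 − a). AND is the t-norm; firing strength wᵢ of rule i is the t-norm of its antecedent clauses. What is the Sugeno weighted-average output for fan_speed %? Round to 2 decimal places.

R1 (z=28.0): ¬vacant=1−0.78=0.22, cold=0.87; AND[max(0, a+b−1)] → w = 0.09
R2 (z=12.1): crowded=0.42, comfortable=0.82; AND[max(0, a+b−1)] → w = 0.24
R3 (z=25.0): ¬crowded=1−0.42=0.58, comfortable=0.82; AND[max(0, a+b−1)] → w = 0.40
R4 (z=41.0): cold=0.87 → w = 0.87
Weighted average = (0.09·28.0 + 0.24·12.1 + 0.40·25.0 + 0.87·41.0) / (0.09 + 0.24 + 0.40 + 0.87)
  = 51.0940 / 1.6000 = 31.93

31.93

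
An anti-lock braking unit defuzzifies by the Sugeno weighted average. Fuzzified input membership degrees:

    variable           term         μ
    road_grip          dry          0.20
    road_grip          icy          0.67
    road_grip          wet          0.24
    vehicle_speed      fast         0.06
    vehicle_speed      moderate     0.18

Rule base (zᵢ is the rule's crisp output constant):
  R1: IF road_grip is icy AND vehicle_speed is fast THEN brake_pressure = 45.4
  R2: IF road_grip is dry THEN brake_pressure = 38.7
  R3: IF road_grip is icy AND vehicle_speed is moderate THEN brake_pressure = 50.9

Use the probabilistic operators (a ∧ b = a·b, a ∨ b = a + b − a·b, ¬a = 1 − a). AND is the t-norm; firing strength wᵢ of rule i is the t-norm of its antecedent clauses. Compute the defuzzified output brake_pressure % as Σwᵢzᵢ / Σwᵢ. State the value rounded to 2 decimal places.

43.52

R1 (z=45.4): icy=0.67, fast=0.06; AND[a·b] → w = 0.0402
R2 (z=38.7): dry=0.20 → w = 0.2000
R3 (z=50.9): icy=0.67, moderate=0.18; AND[a·b] → w = 0.1206
Weighted average = (0.0402·45.4 + 0.2000·38.7 + 0.1206·50.9) / (0.0402 + 0.2000 + 0.1206)
  = 15.7036 / 0.3608 = 43.52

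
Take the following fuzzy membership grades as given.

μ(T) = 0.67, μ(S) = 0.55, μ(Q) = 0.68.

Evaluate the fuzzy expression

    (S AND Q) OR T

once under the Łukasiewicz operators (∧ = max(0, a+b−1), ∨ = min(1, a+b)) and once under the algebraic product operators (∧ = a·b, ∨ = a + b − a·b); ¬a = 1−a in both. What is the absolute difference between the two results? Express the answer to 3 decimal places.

Under Łukasiewicz:
  S AND Q = max(0, a+b−1) on (0.55, 0.68) = 0.23
  (S AND Q) OR T = min(1, a+b) on (0.23, 0.67) = 0.90
  → value = 0.9000
Under algebraic product:
  S AND Q = a·b on (0.5500, 0.6800) = 0.3740
  (S AND Q) OR T = a + b − a·b on (0.3740, 0.6700) = 0.7934
  → value = 0.7934
|0.9000 − 0.7934| = 0.107

0.107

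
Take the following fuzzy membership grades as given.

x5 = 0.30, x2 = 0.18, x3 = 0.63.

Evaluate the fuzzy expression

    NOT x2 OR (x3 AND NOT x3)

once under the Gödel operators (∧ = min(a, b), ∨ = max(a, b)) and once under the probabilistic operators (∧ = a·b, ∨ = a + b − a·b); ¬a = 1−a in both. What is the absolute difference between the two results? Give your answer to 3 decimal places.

Under Gödel:
  NOT x2 = 1 − 0.18 = 0.82
  NOT x3 = 1 − 0.63 = 0.37
  x3 AND NOT x3 = min(a, b) on (0.63, 0.37) = 0.37
  NOT x2 OR (x3 AND NOT x3) = max(a, b) on (0.82, 0.37) = 0.82
  → value = 0.8200
Under probabilistic:
  NOT x2 = 1 − 0.1800 = 0.8200
  NOT x3 = 1 − 0.6300 = 0.3700
  x3 AND NOT x3 = a·b on (0.6300, 0.3700) = 0.2331
  NOT x2 OR (x3 AND NOT x3) = a + b − a·b on (0.8200, 0.2331) = 0.8620
  → value = 0.8620
|0.8200 − 0.8620| = 0.042

0.042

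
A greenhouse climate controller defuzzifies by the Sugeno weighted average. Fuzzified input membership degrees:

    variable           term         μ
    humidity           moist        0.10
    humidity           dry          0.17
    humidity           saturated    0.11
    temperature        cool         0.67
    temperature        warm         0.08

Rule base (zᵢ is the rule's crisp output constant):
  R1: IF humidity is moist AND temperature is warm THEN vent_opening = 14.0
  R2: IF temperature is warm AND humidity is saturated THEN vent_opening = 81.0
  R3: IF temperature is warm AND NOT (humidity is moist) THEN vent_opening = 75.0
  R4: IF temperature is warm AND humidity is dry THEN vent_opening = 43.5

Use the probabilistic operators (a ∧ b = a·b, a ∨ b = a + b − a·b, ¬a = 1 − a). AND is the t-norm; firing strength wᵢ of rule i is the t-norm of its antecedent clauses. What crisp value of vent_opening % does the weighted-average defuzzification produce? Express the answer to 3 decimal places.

R1 (z=14.0): moist=0.10, warm=0.08; AND[a·b] → w = 0.0080
R2 (z=81.0): warm=0.08, saturated=0.11; AND[a·b] → w = 0.0088
R3 (z=75.0): warm=0.08, ¬moist=1−0.10=0.90; AND[a·b] → w = 0.0720
R4 (z=43.5): warm=0.08, dry=0.17; AND[a·b] → w = 0.0136
Weighted average = (0.0080·14.0 + 0.0088·81.0 + 0.0720·75.0 + 0.0136·43.5) / (0.0080 + 0.0088 + 0.0720 + 0.0136)
  = 6.8164 / 0.1024 = 66.566

66.566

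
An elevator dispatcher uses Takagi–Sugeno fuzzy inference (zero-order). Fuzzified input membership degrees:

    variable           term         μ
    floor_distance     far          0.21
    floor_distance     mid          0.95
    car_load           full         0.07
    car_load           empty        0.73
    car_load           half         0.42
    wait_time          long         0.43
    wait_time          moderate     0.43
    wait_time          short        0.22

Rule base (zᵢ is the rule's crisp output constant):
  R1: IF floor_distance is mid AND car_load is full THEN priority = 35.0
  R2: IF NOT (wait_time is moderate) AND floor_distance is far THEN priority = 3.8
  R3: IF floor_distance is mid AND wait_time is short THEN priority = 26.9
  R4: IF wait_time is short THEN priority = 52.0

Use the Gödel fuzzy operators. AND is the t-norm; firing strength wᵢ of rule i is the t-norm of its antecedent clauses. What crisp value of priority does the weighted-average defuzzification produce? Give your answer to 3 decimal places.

28.619

R1 (z=35.0): mid=0.95, full=0.07; AND[min(a, b)] → w = 0.07
R2 (z=3.8): ¬moderate=1−0.43=0.57, far=0.21; AND[min(a, b)] → w = 0.21
R3 (z=26.9): mid=0.95, short=0.22; AND[min(a, b)] → w = 0.22
R4 (z=52.0): short=0.22 → w = 0.22
Weighted average = (0.07·35.0 + 0.21·3.8 + 0.22·26.9 + 0.22·52.0) / (0.07 + 0.21 + 0.22 + 0.22)
  = 20.6060 / 0.7200 = 28.619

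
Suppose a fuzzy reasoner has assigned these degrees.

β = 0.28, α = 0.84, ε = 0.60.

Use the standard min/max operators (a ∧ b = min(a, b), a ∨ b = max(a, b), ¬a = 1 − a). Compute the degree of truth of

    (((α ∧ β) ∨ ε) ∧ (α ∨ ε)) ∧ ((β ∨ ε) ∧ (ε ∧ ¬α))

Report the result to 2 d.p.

α ∧ β = min(a, b) on (0.84, 0.28) = 0.28
(α ∧ β) ∨ ε = max(a, b) on (0.28, 0.60) = 0.60
α ∨ ε = max(a, b) on (0.84, 0.60) = 0.84
((α ∧ β) ∨ ε) ∧ (α ∨ ε) = min(a, b) on (0.60, 0.84) = 0.60
β ∨ ε = max(a, b) on (0.28, 0.60) = 0.60
¬α = 1 − 0.84 = 0.16
ε ∧ ¬α = min(a, b) on (0.60, 0.16) = 0.16
(β ∨ ε) ∧ (ε ∧ ¬α) = min(a, b) on (0.60, 0.16) = 0.16
(((α ∧ β) ∨ ε) ∧ (α ∨ ε)) ∧ ((β ∨ ε) ∧ (ε ∧ ¬α)) = min(a, b) on (0.60, 0.16) = 0.16

0.16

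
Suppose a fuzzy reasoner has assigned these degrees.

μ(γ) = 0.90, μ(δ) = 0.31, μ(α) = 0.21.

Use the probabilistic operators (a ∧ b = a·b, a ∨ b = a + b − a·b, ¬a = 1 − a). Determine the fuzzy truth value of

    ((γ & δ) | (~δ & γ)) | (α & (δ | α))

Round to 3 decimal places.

0.753

γ & δ = a·b on (0.9000, 0.3100) = 0.2790
~δ = 1 − 0.3100 = 0.6900
~δ & γ = a·b on (0.6900, 0.9000) = 0.6210
(γ & δ) | (~δ & γ) = a + b − a·b on (0.2790, 0.6210) = 0.7267
δ | α = a + b − a·b on (0.3100, 0.2100) = 0.4549
α & (δ | α) = a·b on (0.2100, 0.4549) = 0.0955
((γ & δ) | (~δ & γ)) | (α & (δ | α)) = a + b − a·b on (0.7267, 0.0955) = 0.7528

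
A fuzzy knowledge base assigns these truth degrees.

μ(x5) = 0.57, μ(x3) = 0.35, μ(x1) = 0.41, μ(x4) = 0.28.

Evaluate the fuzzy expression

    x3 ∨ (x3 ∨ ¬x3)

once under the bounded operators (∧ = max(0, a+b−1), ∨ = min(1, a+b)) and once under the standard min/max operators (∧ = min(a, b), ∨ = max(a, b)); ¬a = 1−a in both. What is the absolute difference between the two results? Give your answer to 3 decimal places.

0.350

Under bounded:
  ¬x3 = 1 − 0.35 = 0.65
  x3 ∨ ¬x3 = min(1, a+b) on (0.35, 0.65) = 1.00
  x3 ∨ (x3 ∨ ¬x3) = min(1, a+b) on (0.35, 1.00) = 1.00
  → value = 1.0000
Under standard min/max:
  ¬x3 = 1 − 0.35 = 0.65
  x3 ∨ ¬x3 = max(a, b) on (0.35, 0.65) = 0.65
  x3 ∨ (x3 ∨ ¬x3) = max(a, b) on (0.35, 0.65) = 0.65
  → value = 0.6500
|1.0000 − 0.6500| = 0.350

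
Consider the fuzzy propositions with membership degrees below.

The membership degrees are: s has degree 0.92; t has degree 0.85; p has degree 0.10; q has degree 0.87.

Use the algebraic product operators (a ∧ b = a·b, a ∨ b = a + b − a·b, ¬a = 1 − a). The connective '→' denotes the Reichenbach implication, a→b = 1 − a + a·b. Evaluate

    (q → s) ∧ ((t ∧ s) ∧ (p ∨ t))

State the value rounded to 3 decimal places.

q → s  [Reichenbach: 1 − a + a·b] with a=0.8700, b=0.9200 → 0.9304
t ∧ s = a·b on (0.8500, 0.9200) = 0.7820
p ∨ t = a + b − a·b on (0.1000, 0.8500) = 0.8650
(t ∧ s) ∧ (p ∨ t) = a·b on (0.7820, 0.8650) = 0.6764
(q → s) ∧ ((t ∧ s) ∧ (p ∨ t)) = a·b on (0.9304, 0.6764) = 0.6294

0.629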